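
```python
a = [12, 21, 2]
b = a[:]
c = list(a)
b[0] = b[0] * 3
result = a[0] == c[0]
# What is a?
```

After line 1: a = [12, 21, 2]
After line 2 (b = a[:], copy): a = [12, 21, 2], b = [12, 21, 2]
After line 3 (c = list(a) is a copy, new object): c = [12, 21, 2]
After line 4 (b[0] = 12 * 3 = 36; only b mutates (copy)): a = [12, 21, 2], b = [36, 21, 2], c = [12, 21, 2]
After line 5 (a[0] = 12, c[0] = 12; result = True)

[12, 21, 2]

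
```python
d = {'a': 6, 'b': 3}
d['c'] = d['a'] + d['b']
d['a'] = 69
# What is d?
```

After line 1: d = {'a': 6, 'b': 3}
After line 2 (d['c'] = 6 + 3): d = {'a': 6, 'b': 3, 'c': 9}
After line 3: d = {'a': 69, 'b': 3, 'c': 9}

{'a': 69, 'b': 3, 'c': 9}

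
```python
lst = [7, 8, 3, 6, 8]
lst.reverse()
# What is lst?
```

[8, 6, 3, 8, 7]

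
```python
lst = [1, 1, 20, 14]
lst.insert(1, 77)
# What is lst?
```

[1, 77, 1, 20, 14]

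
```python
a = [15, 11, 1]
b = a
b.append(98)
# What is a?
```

After line 1: a = [15, 11, 1]
After line 2 (b = a is an alias, same object): a = [15, 11, 1], b = [15, 11, 1]
After line 3 (b.append mutates the shared list): a = [15, 11, 1, 98], b = [15, 11, 1, 98]

[15, 11, 1, 98]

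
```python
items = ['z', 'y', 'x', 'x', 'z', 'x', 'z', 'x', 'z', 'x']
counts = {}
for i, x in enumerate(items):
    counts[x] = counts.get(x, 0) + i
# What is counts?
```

Initial: counts = {}, items = ['z', 'y', 'x', 'x', 'z', 'x', 'z', 'x', 'z', 'x']
i=0, x='z': counts = {'z': 0}
i=1, x='y': counts = {'z': 0, 'y': 1}
i=2, x='x': counts = {'z': 0, 'y': 1, 'x': 2}
i=3, x='x': counts = {'z': 0, 'y': 1, 'x': 5}
i=4, x='z': counts = {'z': 4, 'y': 1, 'x': 5}
i=5, x='x': counts = {'z': 4, 'y': 1, 'x': 10}
i=6, x='z': counts = {'z': 10, 'y': 1, 'x': 10}
i=7, x='x': counts = {'z': 10, 'y': 1, 'x': 17}
i=8, x='z': counts = {'z': 18, 'y': 1, 'x': 17}
i=9, x='x': counts = {'z': 18, 'y': 1, 'x': 26}

{'z': 18, 'y': 1, 'x': 26}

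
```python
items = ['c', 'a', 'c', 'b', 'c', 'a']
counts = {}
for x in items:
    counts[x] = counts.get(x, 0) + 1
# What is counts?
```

Initial: counts = {}, items = ['c', 'a', 'c', 'b', 'c', 'a']
See 'c': counts = {'c': 1}
See 'a': counts = {'c': 1, 'a': 1}
See 'c': counts = {'c': 2, 'a': 1}
See 'b': counts = {'c': 2, 'a': 1, 'b': 1}
See 'c': counts = {'c': 3, 'a': 1, 'b': 1}
See 'a': counts = {'c': 3, 'a': 2, 'b': 1}

{'c': 3, 'a': 2, 'b': 1}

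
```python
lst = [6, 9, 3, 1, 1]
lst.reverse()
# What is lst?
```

[1, 1, 3, 9, 6]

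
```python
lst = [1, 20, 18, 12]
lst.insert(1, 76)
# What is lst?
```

[1, 76, 20, 18, 12]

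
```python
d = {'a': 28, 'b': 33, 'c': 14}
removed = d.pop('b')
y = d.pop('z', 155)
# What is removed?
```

After line 1: d = {'a': 28, 'b': 33, 'c': 14}
After line 2 (pop 'b' returns 33): d = {'a': 28, 'c': 14}, removed = 33
After line 3 (pop 'z' missing, returns default 155): d = {'a': 28, 'c': 14}, y = 155

33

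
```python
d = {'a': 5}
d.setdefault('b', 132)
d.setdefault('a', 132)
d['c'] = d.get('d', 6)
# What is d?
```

After line 1: d = {'a': 5}
After line 2 (setdefault adds 'b'=132): d = {'a': 5, 'b': 132}
After line 3 (setdefault 'a' no-op, already exists): d = {'a': 5, 'b': 132}
After line 4 (get('d', 6) returns default since 'd' not in d): d = {'a': 5, 'b': 132, 'c': 6}

{'a': 5, 'b': 132, 'c': 6}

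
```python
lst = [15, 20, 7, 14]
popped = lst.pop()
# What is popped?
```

14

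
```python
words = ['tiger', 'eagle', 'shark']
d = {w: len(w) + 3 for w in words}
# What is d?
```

{'tiger': 8, 'eagle': 8, 'shark': 8}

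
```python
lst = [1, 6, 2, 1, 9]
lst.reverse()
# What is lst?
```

[9, 1, 2, 6, 1]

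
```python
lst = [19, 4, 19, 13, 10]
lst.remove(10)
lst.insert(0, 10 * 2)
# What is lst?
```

After line 1: lst = [19, 4, 19, 13, 10]
After line 2 (remove first 10): lst = [19, 4, 19, 13]
After line 3 (insert 20 at index 0): lst = [20, 19, 4, 19, 13]

[20, 19, 4, 19, 13]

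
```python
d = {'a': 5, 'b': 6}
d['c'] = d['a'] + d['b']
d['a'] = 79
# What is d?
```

After line 1: d = {'a': 5, 'b': 6}
After line 2 (d['c'] = 5 + 6): d = {'a': 5, 'b': 6, 'c': 11}
After line 3: d = {'a': 79, 'b': 6, 'c': 11}

{'a': 79, 'b': 6, 'c': 11}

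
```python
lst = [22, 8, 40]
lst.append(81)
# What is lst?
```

[22, 8, 40, 81]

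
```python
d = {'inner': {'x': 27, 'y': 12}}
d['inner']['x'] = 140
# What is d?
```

After line 1: d = {'inner': {'x': 27, 'y': 12}}
After line 2 (inner x overwritten): d = {'inner': {'x': 140, 'y': 12}}

{'inner': {'x': 140, 'y': 12}}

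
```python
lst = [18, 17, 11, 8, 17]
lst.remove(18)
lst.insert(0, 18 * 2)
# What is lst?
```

After line 1: lst = [18, 17, 11, 8, 17]
After line 2 (remove first 18): lst = [17, 11, 8, 17]
After line 3 (insert 36 at index 0): lst = [36, 17, 11, 8, 17]

[36, 17, 11, 8, 17]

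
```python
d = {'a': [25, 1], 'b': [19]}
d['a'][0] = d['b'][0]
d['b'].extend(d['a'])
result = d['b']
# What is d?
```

After line 1: d = {'a': [25, 1], 'b': [19]}
After line 2 (a[0] = b[0] = 19): d = {'a': [19, 1], 'b': [19]}
After line 3 (b.extend(a) appends [19, 1]): d = {'a': [19, 1], 'b': [19, 19, 1]}
After line 4: result = d['b'] = [19, 19, 1]

{'a': [19, 1], 'b': [19, 19, 1]}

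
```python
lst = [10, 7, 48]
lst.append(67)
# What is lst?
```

[10, 7, 48, 67]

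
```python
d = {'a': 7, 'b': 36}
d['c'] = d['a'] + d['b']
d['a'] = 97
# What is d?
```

After line 1: d = {'a': 7, 'b': 36}
After line 2 (d['c'] = 7 + 36): d = {'a': 7, 'b': 36, 'c': 43}
After line 3: d = {'a': 97, 'b': 36, 'c': 43}

{'a': 97, 'b': 36, 'c': 43}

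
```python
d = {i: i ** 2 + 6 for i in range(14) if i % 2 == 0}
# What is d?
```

{0: 6, 2: 10, 4: 22, 6: 42, 8: 70, 10: 106, 12: 150}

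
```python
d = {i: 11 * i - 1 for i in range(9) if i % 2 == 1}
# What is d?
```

{1: 10, 3: 32, 5: 54, 7: 76}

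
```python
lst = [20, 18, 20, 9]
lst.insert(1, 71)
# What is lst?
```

[20, 71, 18, 20, 9]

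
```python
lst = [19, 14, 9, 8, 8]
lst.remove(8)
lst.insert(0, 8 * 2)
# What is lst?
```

After line 1: lst = [19, 14, 9, 8, 8]
After line 2 (remove first 8): lst = [19, 14, 9, 8]
After line 3 (insert 16 at index 0): lst = [16, 19, 14, 9, 8]

[16, 19, 14, 9, 8]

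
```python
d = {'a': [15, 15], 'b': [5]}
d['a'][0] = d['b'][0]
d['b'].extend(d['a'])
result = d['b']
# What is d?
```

After line 1: d = {'a': [15, 15], 'b': [5]}
After line 2 (a[0] = b[0] = 5): d = {'a': [5, 15], 'b': [5]}
After line 3 (b.extend(a) appends [5, 15]): d = {'a': [5, 15], 'b': [5, 5, 15]}
After line 4: result = d['b'] = [5, 5, 15]

{'a': [5, 15], 'b': [5, 5, 15]}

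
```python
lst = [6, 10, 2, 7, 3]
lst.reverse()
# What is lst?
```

[3, 7, 2, 10, 6]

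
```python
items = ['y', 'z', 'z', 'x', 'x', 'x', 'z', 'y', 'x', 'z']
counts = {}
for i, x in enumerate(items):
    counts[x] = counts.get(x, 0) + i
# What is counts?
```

Initial: counts = {}, items = ['y', 'z', 'z', 'x', 'x', 'x', 'z', 'y', 'x', 'z']
i=0, x='y': counts = {'y': 0}
i=1, x='z': counts = {'y': 0, 'z': 1}
i=2, x='z': counts = {'y': 0, 'z': 3}
i=3, x='x': counts = {'y': 0, 'z': 3, 'x': 3}
i=4, x='x': counts = {'y': 0, 'z': 3, 'x': 7}
i=5, x='x': counts = {'y': 0, 'z': 3, 'x': 12}
i=6, x='z': counts = {'y': 0, 'z': 9, 'x': 12}
i=7, x='y': counts = {'y': 7, 'z': 9, 'x': 12}
i=8, x='x': counts = {'y': 7, 'z': 9, 'x': 20}
i=9, x='z': counts = {'y': 7, 'z': 18, 'x': 20}

{'y': 7, 'z': 18, 'x': 20}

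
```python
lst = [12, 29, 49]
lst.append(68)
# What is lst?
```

[12, 29, 49, 68]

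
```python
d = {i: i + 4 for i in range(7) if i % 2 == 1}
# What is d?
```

{1: 5, 3: 7, 5: 9}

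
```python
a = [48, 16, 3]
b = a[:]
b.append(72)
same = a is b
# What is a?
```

After line 1: a = [48, 16, 3]
After line 2 (b = a[:] is a shallow copy, new object): a = [48, 16, 3], b = [48, 16, 3]
After line 3 (append only mutates b): a = [48, 16, 3], b = [48, 16, 3, 72]
After line 4 (same = a is b; different objects -> False): same = False

[48, 16, 3]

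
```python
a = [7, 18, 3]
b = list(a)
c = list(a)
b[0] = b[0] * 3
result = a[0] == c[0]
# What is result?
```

After line 1: a = [7, 18, 3]
After line 2 (b = list(a), copy): a = [7, 18, 3], b = [7, 18, 3]
After line 3 (c = list(a) is a copy, new object): c = [7, 18, 3]
After line 4 (b[0] = 7 * 3 = 21; only b mutates (copy)): a = [7, 18, 3], b = [21, 18, 3], c = [7, 18, 3]
After line 5 (a[0] = 7, c[0] = 7; result = True)

True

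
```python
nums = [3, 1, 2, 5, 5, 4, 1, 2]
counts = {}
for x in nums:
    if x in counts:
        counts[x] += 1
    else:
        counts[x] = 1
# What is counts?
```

Initial: counts = {}, nums = [3, 1, 2, 5, 5, 4, 1, 2]
See 3: counts = {3: 1}
See 1: counts = {3: 1, 1: 1}
See 2: counts = {3: 1, 1: 1, 2: 1}
See 5: counts = {3: 1, 1: 1, 2: 1, 5: 1}
See 5: counts = {3: 1, 1: 1, 2: 1, 5: 2}
See 4: counts = {3: 1, 1: 1, 2: 1, 5: 2, 4: 1}
See 1: counts = {3: 1, 1: 2, 2: 1, 5: 2, 4: 1}
See 2: counts = {3: 1, 1: 2, 2: 2, 5: 2, 4: 1}

{3: 1, 1: 2, 2: 2, 5: 2, 4: 1}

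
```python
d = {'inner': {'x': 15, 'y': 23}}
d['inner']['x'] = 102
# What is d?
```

After line 1: d = {'inner': {'x': 15, 'y': 23}}
After line 2 (inner x overwritten): d = {'inner': {'x': 102, 'y': 23}}

{'inner': {'x': 102, 'y': 23}}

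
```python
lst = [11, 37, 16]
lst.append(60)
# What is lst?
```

[11, 37, 16, 60]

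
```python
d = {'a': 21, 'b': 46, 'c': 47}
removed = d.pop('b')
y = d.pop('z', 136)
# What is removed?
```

After line 1: d = {'a': 21, 'b': 46, 'c': 47}
After line 2 (pop 'b' returns 46): d = {'a': 21, 'c': 47}, removed = 46
After line 3 (pop 'z' missing, returns default 136): d = {'a': 21, 'c': 47}, y = 136

46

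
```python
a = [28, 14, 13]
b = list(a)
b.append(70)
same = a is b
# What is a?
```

After line 1: a = [28, 14, 13]
After line 2 (b = list(a) is a shallow copy, new object): a = [28, 14, 13], b = [28, 14, 13]
After line 3 (append only mutates b): a = [28, 14, 13], b = [28, 14, 13, 70]
After line 4 (same = a is b; different objects -> False): same = False

[28, 14, 13]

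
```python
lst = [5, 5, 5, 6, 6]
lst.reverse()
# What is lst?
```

[6, 6, 5, 5, 5]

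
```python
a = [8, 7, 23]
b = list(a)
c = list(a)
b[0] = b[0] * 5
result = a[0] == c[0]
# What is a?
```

After line 1: a = [8, 7, 23]
After line 2 (b = list(a), copy): a = [8, 7, 23], b = [8, 7, 23]
After line 3 (c = list(a) is a copy, new object): c = [8, 7, 23]
After line 4 (b[0] = 8 * 5 = 40; only b mutates (copy)): a = [8, 7, 23], b = [40, 7, 23], c = [8, 7, 23]
After line 5 (a[0] = 8, c[0] = 8; result = True)

[8, 7, 23]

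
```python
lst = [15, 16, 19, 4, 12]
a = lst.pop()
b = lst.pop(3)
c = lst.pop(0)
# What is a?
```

After line 1: lst = [15, 16, 19, 4, 12]
After line 2 (pop() -> a = 12): lst = [15, 16, 19, 4]
After line 3 (pop(3) -> b = 4): lst = [15, 16, 19]
After line 4 (pop(0) -> c = 15): lst = [16, 19]

12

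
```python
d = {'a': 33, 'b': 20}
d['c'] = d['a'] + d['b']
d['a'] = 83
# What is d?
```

After line 1: d = {'a': 33, 'b': 20}
After line 2 (d['c'] = 33 + 20): d = {'a': 33, 'b': 20, 'c': 53}
After line 3: d = {'a': 83, 'b': 20, 'c': 53}

{'a': 83, 'b': 20, 'c': 53}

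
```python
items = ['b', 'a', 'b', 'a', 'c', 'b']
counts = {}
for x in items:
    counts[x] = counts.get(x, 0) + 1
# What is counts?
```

Initial: counts = {}, items = ['b', 'a', 'b', 'a', 'c', 'b']
See 'b': counts = {'b': 1}
See 'a': counts = {'b': 1, 'a': 1}
See 'b': counts = {'b': 2, 'a': 1}
See 'a': counts = {'b': 2, 'a': 2}
See 'c': counts = {'b': 2, 'a': 2, 'c': 1}
See 'b': counts = {'b': 3, 'a': 2, 'c': 1}

{'b': 3, 'a': 2, 'c': 1}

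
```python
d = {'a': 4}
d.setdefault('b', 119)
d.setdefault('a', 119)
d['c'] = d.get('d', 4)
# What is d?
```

After line 1: d = {'a': 4}
After line 2 (setdefault adds 'b'=119): d = {'a': 4, 'b': 119}
After line 3 (setdefault 'a' no-op, already exists): d = {'a': 4, 'b': 119}
After line 4 (get('d', 4) returns default since 'd' not in d): d = {'a': 4, 'b': 119, 'c': 4}

{'a': 4, 'b': 119, 'c': 4}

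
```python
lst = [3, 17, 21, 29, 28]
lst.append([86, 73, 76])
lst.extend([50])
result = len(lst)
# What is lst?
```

After line 1: lst = [3, 17, 21, 29, 28]
After line 2 (append adds [86, 73, 76] as single element): lst = [3, 17, 21, 29, 28, [86, 73, 76]]
After line 3 (extend unpacks [50], adds 50): lst = [3, 17, 21, 29, 28, [86, 73, 76], 50]
After line 4: result = len(lst) = 7

[3, 17, 21, 29, 28, [86, 73, 76], 50]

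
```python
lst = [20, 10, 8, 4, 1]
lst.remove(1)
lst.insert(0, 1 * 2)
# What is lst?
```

After line 1: lst = [20, 10, 8, 4, 1]
After line 2 (remove first 1): lst = [20, 10, 8, 4]
After line 3 (insert 2 at index 0): lst = [2, 20, 10, 8, 4]

[2, 20, 10, 8, 4]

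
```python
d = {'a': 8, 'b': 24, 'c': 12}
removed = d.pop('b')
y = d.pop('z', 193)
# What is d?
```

After line 1: d = {'a': 8, 'b': 24, 'c': 12}
After line 2 (pop 'b' returns 24): d = {'a': 8, 'c': 12}, removed = 24
After line 3 (pop 'z' missing, returns default 193): d = {'a': 8, 'c': 12}, y = 193

{'a': 8, 'c': 12}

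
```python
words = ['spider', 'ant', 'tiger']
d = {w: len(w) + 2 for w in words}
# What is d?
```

{'spider': 8, 'ant': 5, 'tiger': 7}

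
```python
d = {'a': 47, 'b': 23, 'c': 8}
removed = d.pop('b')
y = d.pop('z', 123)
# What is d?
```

After line 1: d = {'a': 47, 'b': 23, 'c': 8}
After line 2 (pop 'b' returns 23): d = {'a': 47, 'c': 8}, removed = 23
After line 3 (pop 'z' missing, returns default 123): d = {'a': 47, 'c': 8}, y = 123

{'a': 47, 'c': 8}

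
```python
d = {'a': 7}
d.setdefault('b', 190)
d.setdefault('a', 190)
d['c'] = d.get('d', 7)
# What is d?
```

After line 1: d = {'a': 7}
After line 2 (setdefault adds 'b'=190): d = {'a': 7, 'b': 190}
After line 3 (setdefault 'a' no-op, already exists): d = {'a': 7, 'b': 190}
After line 4 (get('d', 7) returns default since 'd' not in d): d = {'a': 7, 'b': 190, 'c': 7}

{'a': 7, 'b': 190, 'c': 7}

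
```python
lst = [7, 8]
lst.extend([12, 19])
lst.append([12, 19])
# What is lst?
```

After line 1: lst = [7, 8]
After line 2 (extend unpacks [12, 19]): lst = [7, 8, 12, 19]
After line 3 (append adds [12, 19] as single element): lst = [7, 8, 12, 19, [12, 19]]

[7, 8, 12, 19, [12, 19]]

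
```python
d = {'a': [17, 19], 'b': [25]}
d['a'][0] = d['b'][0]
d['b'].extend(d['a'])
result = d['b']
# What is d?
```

After line 1: d = {'a': [17, 19], 'b': [25]}
After line 2 (a[0] = b[0] = 25): d = {'a': [25, 19], 'b': [25]}
After line 3 (b.extend(a) appends [25, 19]): d = {'a': [25, 19], 'b': [25, 25, 19]}
After line 4: result = d['b'] = [25, 25, 19]

{'a': [25, 19], 'b': [25, 25, 19]}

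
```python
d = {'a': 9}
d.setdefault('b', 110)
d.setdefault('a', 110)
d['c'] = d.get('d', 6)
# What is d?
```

After line 1: d = {'a': 9}
After line 2 (setdefault adds 'b'=110): d = {'a': 9, 'b': 110}
After line 3 (setdefault 'a' no-op, already exists): d = {'a': 9, 'b': 110}
After line 4 (get('d', 6) returns default since 'd' not in d): d = {'a': 9, 'b': 110, 'c': 6}

{'a': 9, 'b': 110, 'c': 6}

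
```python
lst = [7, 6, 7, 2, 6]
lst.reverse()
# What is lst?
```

[6, 2, 7, 6, 7]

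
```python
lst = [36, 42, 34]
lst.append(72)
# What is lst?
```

[36, 42, 34, 72]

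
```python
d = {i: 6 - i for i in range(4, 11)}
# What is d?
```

{4: 2, 5: 1, 6: 0, 7: -1, 8: -2, 9: -3, 10: -4}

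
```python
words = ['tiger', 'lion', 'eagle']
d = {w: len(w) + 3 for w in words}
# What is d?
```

{'tiger': 8, 'lion': 7, 'eagle': 8}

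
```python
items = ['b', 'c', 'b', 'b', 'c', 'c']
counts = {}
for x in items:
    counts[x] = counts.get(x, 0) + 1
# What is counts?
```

Initial: counts = {}, items = ['b', 'c', 'b', 'b', 'c', 'c']
See 'b': counts = {'b': 1}
See 'c': counts = {'b': 1, 'c': 1}
See 'b': counts = {'b': 2, 'c': 1}
See 'b': counts = {'b': 3, 'c': 1}
See 'c': counts = {'b': 3, 'c': 2}
See 'c': counts = {'b': 3, 'c': 3}

{'b': 3, 'c': 3}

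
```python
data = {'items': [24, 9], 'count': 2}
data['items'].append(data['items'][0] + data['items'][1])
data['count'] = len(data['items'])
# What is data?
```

After line 1: data = {'items': [24, 9], 'count': 2}
After line 2 (append 24 + 9 = 33): data = {'items': [24, 9, 33], 'count': 2}
After line 3 (count = len(items) = 3): data = {'items': [24, 9, 33], 'count': 3}

{'items': [24, 9, 33], 'count': 3}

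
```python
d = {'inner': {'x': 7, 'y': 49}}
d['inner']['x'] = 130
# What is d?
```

After line 1: d = {'inner': {'x': 7, 'y': 49}}
After line 2 (inner x overwritten): d = {'inner': {'x': 130, 'y': 49}}

{'inner': {'x': 130, 'y': 49}}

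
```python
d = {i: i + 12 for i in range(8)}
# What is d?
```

{0: 12, 1: 13, 2: 14, 3: 15, 4: 16, 5: 17, 6: 18, 7: 19}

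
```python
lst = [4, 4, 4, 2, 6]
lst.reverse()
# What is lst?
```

[6, 2, 4, 4, 4]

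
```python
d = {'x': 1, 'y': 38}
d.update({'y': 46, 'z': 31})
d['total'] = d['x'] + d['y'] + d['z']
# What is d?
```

After line 1: d = {'x': 1, 'y': 38}
After line 2 (y overwritten, z added): d = {'x': 1, 'y': 46, 'z': 31}
After line 3 (total = 1 + 46 + 31 = 78): d = {'x': 1, 'y': 46, 'z': 31, 'total': 78}

{'x': 1, 'y': 46, 'z': 31, 'total': 78}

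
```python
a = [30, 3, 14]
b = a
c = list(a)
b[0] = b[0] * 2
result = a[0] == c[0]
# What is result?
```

After line 1: a = [30, 3, 14]
After line 2 (b = a, alias): a = [30, 3, 14], b = [30, 3, 14]
After line 3 (c = list(a) is a copy, new object): c = [30, 3, 14]
After line 4 (b[0] = 30 * 2 = 60; mutates shared a/b): a = b = [60, 3, 14], c = [30, 3, 14]
After line 5 (a[0] = 60, c[0] = 30; result = False)

False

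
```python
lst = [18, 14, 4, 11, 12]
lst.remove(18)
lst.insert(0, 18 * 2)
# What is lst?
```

After line 1: lst = [18, 14, 4, 11, 12]
After line 2 (remove first 18): lst = [14, 4, 11, 12]
After line 3 (insert 36 at index 0): lst = [36, 14, 4, 11, 12]

[36, 14, 4, 11, 12]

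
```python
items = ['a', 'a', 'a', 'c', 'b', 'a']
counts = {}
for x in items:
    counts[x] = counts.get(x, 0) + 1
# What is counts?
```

Initial: counts = {}, items = ['a', 'a', 'a', 'c', 'b', 'a']
See 'a': counts = {'a': 1}
See 'a': counts = {'a': 2}
See 'a': counts = {'a': 3}
See 'c': counts = {'a': 3, 'c': 1}
See 'b': counts = {'a': 3, 'c': 1, 'b': 1}
See 'a': counts = {'a': 4, 'c': 1, 'b': 1}

{'a': 4, 'c': 1, 'b': 1}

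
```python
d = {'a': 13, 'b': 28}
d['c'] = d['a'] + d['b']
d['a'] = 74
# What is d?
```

After line 1: d = {'a': 13, 'b': 28}
After line 2 (d['c'] = 13 + 28): d = {'a': 13, 'b': 28, 'c': 41}
After line 3: d = {'a': 74, 'b': 28, 'c': 41}

{'a': 74, 'b': 28, 'c': 41}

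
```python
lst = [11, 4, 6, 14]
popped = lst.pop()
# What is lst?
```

[11, 4, 6]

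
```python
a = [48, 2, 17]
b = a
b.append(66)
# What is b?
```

After line 1: a = [48, 2, 17]
After line 2 (b = a is an alias, same object): a = [48, 2, 17], b = [48, 2, 17]
After line 3 (b.append mutates the shared list): a = [48, 2, 17, 66], b = [48, 2, 17, 66]

[48, 2, 17, 66]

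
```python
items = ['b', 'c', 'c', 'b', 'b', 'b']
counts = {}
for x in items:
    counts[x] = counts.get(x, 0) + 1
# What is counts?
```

Initial: counts = {}, items = ['b', 'c', 'c', 'b', 'b', 'b']
See 'b': counts = {'b': 1}
See 'c': counts = {'b': 1, 'c': 1}
See 'c': counts = {'b': 1, 'c': 2}
See 'b': counts = {'b': 2, 'c': 2}
See 'b': counts = {'b': 3, 'c': 2}
See 'b': counts = {'b': 4, 'c': 2}

{'b': 4, 'c': 2}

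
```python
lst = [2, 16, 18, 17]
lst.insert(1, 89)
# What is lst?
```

[2, 89, 16, 18, 17]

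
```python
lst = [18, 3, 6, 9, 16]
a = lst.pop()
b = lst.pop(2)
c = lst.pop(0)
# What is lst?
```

After line 1: lst = [18, 3, 6, 9, 16]
After line 2 (pop() -> a = 16): lst = [18, 3, 6, 9]
After line 3 (pop(2) -> b = 6): lst = [18, 3, 9]
After line 4 (pop(0) -> c = 18): lst = [3, 9]

[3, 9]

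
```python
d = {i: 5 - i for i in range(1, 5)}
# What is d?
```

{1: 4, 2: 3, 3: 2, 4: 1}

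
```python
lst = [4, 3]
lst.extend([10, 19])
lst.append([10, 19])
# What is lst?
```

After line 1: lst = [4, 3]
After line 2 (extend unpacks [10, 19]): lst = [4, 3, 10, 19]
After line 3 (append adds [10, 19] as single element): lst = [4, 3, 10, 19, [10, 19]]

[4, 3, 10, 19, [10, 19]]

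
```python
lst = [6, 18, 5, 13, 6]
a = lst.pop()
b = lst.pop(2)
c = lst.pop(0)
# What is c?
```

After line 1: lst = [6, 18, 5, 13, 6]
After line 2 (pop() -> a = 6): lst = [6, 18, 5, 13]
After line 3 (pop(2) -> b = 5): lst = [6, 18, 13]
After line 4 (pop(0) -> c = 6): lst = [18, 13]

6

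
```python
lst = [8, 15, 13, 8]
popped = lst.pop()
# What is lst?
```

[8, 15, 13]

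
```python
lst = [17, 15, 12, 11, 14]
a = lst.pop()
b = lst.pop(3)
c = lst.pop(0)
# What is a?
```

After line 1: lst = [17, 15, 12, 11, 14]
After line 2 (pop() -> a = 14): lst = [17, 15, 12, 11]
After line 3 (pop(3) -> b = 11): lst = [17, 15, 12]
After line 4 (pop(0) -> c = 17): lst = [15, 12]

14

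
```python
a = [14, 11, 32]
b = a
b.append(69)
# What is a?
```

After line 1: a = [14, 11, 32]
After line 2 (b = a is an alias, same object): a = [14, 11, 32], b = [14, 11, 32]
After line 3 (b.append mutates the shared list): a = [14, 11, 32, 69], b = [14, 11, 32, 69]

[14, 11, 32, 69]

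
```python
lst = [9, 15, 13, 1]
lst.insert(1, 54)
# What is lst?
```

[9, 54, 15, 13, 1]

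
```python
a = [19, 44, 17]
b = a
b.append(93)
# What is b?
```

After line 1: a = [19, 44, 17]
After line 2 (b = a is an alias, same object): a = [19, 44, 17], b = [19, 44, 17]
After line 3 (b.append mutates the shared list): a = [19, 44, 17, 93], b = [19, 44, 17, 93]

[19, 44, 17, 93]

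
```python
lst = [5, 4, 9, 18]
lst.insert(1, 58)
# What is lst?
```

[5, 58, 4, 9, 18]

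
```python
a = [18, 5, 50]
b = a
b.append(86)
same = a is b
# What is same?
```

After line 1: a = [18, 5, 50]
After line 2 (b = a is an alias, same object): a = [18, 5, 50], b = [18, 5, 50]
After line 3 (b.append mutates the shared list): a = [18, 5, 50, 86], b = [18, 5, 50, 86]
After line 4 (same = a is b; same object -> True): same = True

True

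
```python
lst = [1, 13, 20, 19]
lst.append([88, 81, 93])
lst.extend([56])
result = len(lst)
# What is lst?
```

After line 1: lst = [1, 13, 20, 19]
After line 2 (append adds [88, 81, 93] as single element): lst = [1, 13, 20, 19, [88, 81, 93]]
After line 3 (extend unpacks [56], adds 56): lst = [1, 13, 20, 19, [88, 81, 93], 56]
After line 4: result = len(lst) = 6

[1, 13, 20, 19, [88, 81, 93], 56]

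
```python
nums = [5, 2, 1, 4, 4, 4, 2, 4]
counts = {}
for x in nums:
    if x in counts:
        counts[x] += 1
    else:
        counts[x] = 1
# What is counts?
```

Initial: counts = {}, nums = [5, 2, 1, 4, 4, 4, 2, 4]
See 5: counts = {5: 1}
See 2: counts = {5: 1, 2: 1}
See 1: counts = {5: 1, 2: 1, 1: 1}
See 4: counts = {5: 1, 2: 1, 1: 1, 4: 1}
See 4: counts = {5: 1, 2: 1, 1: 1, 4: 2}
See 4: counts = {5: 1, 2: 1, 1: 1, 4: 3}
See 2: counts = {5: 1, 2: 2, 1: 1, 4: 3}
See 4: counts = {5: 1, 2: 2, 1: 1, 4: 4}

{5: 1, 2: 2, 1: 1, 4: 4}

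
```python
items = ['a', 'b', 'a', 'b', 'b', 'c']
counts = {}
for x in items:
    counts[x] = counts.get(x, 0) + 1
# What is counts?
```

Initial: counts = {}, items = ['a', 'b', 'a', 'b', 'b', 'c']
See 'a': counts = {'a': 1}
See 'b': counts = {'a': 1, 'b': 1}
See 'a': counts = {'a': 2, 'b': 1}
See 'b': counts = {'a': 2, 'b': 2}
See 'b': counts = {'a': 2, 'b': 3}
See 'c': counts = {'a': 2, 'b': 3, 'c': 1}

{'a': 2, 'b': 3, 'c': 1}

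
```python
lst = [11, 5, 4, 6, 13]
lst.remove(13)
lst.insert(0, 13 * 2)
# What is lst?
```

After line 1: lst = [11, 5, 4, 6, 13]
After line 2 (remove first 13): lst = [11, 5, 4, 6]
After line 3 (insert 26 at index 0): lst = [26, 11, 5, 4, 6]

[26, 11, 5, 4, 6]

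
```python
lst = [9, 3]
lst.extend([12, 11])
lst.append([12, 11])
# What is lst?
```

After line 1: lst = [9, 3]
After line 2 (extend unpacks [12, 11]): lst = [9, 3, 12, 11]
After line 3 (append adds [12, 11] as single element): lst = [9, 3, 12, 11, [12, 11]]

[9, 3, 12, 11, [12, 11]]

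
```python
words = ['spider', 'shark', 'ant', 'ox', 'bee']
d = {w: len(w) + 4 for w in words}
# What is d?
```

{'spider': 10, 'shark': 9, 'ant': 7, 'ox': 6, 'bee': 7}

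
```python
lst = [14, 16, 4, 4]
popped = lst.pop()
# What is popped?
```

4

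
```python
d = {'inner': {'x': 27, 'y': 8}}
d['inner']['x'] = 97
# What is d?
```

After line 1: d = {'inner': {'x': 27, 'y': 8}}
After line 2 (inner x overwritten): d = {'inner': {'x': 97, 'y': 8}}

{'inner': {'x': 97, 'y': 8}}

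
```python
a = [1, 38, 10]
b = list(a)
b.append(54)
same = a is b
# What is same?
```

After line 1: a = [1, 38, 10]
After line 2 (b = list(a) is a shallow copy, new object): a = [1, 38, 10], b = [1, 38, 10]
After line 3 (append only mutates b): a = [1, 38, 10], b = [1, 38, 10, 54]
After line 4 (same = a is b; different objects -> False): same = False

False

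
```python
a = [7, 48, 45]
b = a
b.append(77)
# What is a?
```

After line 1: a = [7, 48, 45]
After line 2 (b = a is an alias, same object): a = [7, 48, 45], b = [7, 48, 45]
After line 3 (b.append mutates the shared list): a = [7, 48, 45, 77], b = [7, 48, 45, 77]

[7, 48, 45, 77]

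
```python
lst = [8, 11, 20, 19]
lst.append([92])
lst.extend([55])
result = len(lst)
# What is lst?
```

After line 1: lst = [8, 11, 20, 19]
After line 2 (append adds [92] as single element): lst = [8, 11, 20, 19, [92]]
After line 3 (extend unpacks [55], adds 55): lst = [8, 11, 20, 19, [92], 55]
After line 4: result = len(lst) = 6

[8, 11, 20, 19, [92], 55]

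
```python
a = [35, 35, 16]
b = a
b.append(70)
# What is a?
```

After line 1: a = [35, 35, 16]
After line 2 (b = a is an alias, same object): a = [35, 35, 16], b = [35, 35, 16]
After line 3 (b.append mutates the shared list): a = [35, 35, 16, 70], b = [35, 35, 16, 70]

[35, 35, 16, 70]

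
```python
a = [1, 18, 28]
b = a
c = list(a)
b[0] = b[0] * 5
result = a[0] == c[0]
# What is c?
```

After line 1: a = [1, 18, 28]
After line 2 (b = a, alias): a = [1, 18, 28], b = [1, 18, 28]
After line 3 (c = list(a) is a copy, new object): c = [1, 18, 28]
After line 4 (b[0] = 1 * 5 = 5; mutates shared a/b): a = b = [5, 18, 28], c = [1, 18, 28]
After line 5 (a[0] = 5, c[0] = 1; result = False)

[1, 18, 28]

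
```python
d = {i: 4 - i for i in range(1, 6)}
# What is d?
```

{1: 3, 2: 2, 3: 1, 4: 0, 5: -1}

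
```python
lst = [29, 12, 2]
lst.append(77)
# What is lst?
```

[29, 12, 2, 77]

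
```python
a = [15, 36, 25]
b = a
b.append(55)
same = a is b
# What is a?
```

After line 1: a = [15, 36, 25]
After line 2 (b = a is an alias, same object): a = [15, 36, 25], b = [15, 36, 25]
After line 3 (b.append mutates the shared list): a = [15, 36, 25, 55], b = [15, 36, 25, 55]
After line 4 (same = a is b; same object -> True): same = True

[15, 36, 25, 55]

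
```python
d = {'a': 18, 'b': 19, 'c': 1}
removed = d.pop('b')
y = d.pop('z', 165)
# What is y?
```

After line 1: d = {'a': 18, 'b': 19, 'c': 1}
After line 2 (pop 'b' returns 19): d = {'a': 18, 'c': 1}, removed = 19
After line 3 (pop 'z' missing, returns default 165): d = {'a': 18, 'c': 1}, y = 165

165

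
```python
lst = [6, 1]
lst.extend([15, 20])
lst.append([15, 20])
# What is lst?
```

After line 1: lst = [6, 1]
After line 2 (extend unpacks [15, 20]): lst = [6, 1, 15, 20]
After line 3 (append adds [15, 20] as single element): lst = [6, 1, 15, 20, [15, 20]]

[6, 1, 15, 20, [15, 20]]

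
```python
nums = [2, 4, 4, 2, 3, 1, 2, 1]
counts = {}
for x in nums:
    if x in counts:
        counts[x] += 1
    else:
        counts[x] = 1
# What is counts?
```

Initial: counts = {}, nums = [2, 4, 4, 2, 3, 1, 2, 1]
See 2: counts = {2: 1}
See 4: counts = {2: 1, 4: 1}
See 4: counts = {2: 1, 4: 2}
See 2: counts = {2: 2, 4: 2}
See 3: counts = {2: 2, 4: 2, 3: 1}
See 1: counts = {2: 2, 4: 2, 3: 1, 1: 1}
See 2: counts = {2: 3, 4: 2, 3: 1, 1: 1}
See 1: counts = {2: 3, 4: 2, 3: 1, 1: 2}

{2: 3, 4: 2, 3: 1, 1: 2}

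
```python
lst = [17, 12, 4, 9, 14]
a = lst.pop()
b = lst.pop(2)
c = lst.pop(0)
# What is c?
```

After line 1: lst = [17, 12, 4, 9, 14]
After line 2 (pop() -> a = 14): lst = [17, 12, 4, 9]
After line 3 (pop(2) -> b = 4): lst = [17, 12, 9]
After line 4 (pop(0) -> c = 17): lst = [12, 9]

17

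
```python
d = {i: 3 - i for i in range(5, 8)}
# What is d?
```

{5: -2, 6: -3, 7: -4}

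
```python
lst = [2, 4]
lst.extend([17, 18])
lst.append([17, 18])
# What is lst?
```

After line 1: lst = [2, 4]
After line 2 (extend unpacks [17, 18]): lst = [2, 4, 17, 18]
After line 3 (append adds [17, 18] as single element): lst = [2, 4, 17, 18, [17, 18]]

[2, 4, 17, 18, [17, 18]]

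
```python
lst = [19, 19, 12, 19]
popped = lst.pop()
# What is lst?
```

[19, 19, 12]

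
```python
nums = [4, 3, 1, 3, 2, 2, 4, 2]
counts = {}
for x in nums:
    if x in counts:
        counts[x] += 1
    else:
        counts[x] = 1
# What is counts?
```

Initial: counts = {}, nums = [4, 3, 1, 3, 2, 2, 4, 2]
See 4: counts = {4: 1}
See 3: counts = {4: 1, 3: 1}
See 1: counts = {4: 1, 3: 1, 1: 1}
See 3: counts = {4: 1, 3: 2, 1: 1}
See 2: counts = {4: 1, 3: 2, 1: 1, 2: 1}
See 2: counts = {4: 1, 3: 2, 1: 1, 2: 2}
See 4: counts = {4: 2, 3: 2, 1: 1, 2: 2}
See 2: counts = {4: 2, 3: 2, 1: 1, 2: 3}

{4: 2, 3: 2, 1: 1, 2: 3}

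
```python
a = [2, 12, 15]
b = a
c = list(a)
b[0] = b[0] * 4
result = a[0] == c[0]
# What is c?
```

After line 1: a = [2, 12, 15]
After line 2 (b = a, alias): a = [2, 12, 15], b = [2, 12, 15]
After line 3 (c = list(a) is a copy, new object): c = [2, 12, 15]
After line 4 (b[0] = 2 * 4 = 8; mutates shared a/b): a = b = [8, 12, 15], c = [2, 12, 15]
After line 5 (a[0] = 8, c[0] = 2; result = False)

[2, 12, 15]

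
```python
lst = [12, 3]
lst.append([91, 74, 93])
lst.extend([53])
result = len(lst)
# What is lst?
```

After line 1: lst = [12, 3]
After line 2 (append adds [91, 74, 93] as single element): lst = [12, 3, [91, 74, 93]]
After line 3 (extend unpacks [53], adds 53): lst = [12, 3, [91, 74, 93], 53]
After line 4: result = len(lst) = 4

[12, 3, [91, 74, 93], 53]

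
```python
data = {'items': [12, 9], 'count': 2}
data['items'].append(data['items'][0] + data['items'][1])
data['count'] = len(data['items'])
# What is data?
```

After line 1: data = {'items': [12, 9], 'count': 2}
After line 2 (append 12 + 9 = 21): data = {'items': [12, 9, 21], 'count': 2}
After line 3 (count = len(items) = 3): data = {'items': [12, 9, 21], 'count': 3}

{'items': [12, 9, 21], 'count': 3}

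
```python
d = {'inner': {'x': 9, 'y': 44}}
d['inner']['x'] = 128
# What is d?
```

After line 1: d = {'inner': {'x': 9, 'y': 44}}
After line 2 (inner x overwritten): d = {'inner': {'x': 128, 'y': 44}}

{'inner': {'x': 128, 'y': 44}}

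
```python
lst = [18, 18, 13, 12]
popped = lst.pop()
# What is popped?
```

12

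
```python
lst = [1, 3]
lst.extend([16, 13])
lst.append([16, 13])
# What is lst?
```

After line 1: lst = [1, 3]
After line 2 (extend unpacks [16, 13]): lst = [1, 3, 16, 13]
After line 3 (append adds [16, 13] as single element): lst = [1, 3, 16, 13, [16, 13]]

[1, 3, 16, 13, [16, 13]]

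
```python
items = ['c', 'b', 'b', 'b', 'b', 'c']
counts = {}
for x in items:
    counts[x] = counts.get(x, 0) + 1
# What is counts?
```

Initial: counts = {}, items = ['c', 'b', 'b', 'b', 'b', 'c']
See 'c': counts = {'c': 1}
See 'b': counts = {'c': 1, 'b': 1}
See 'b': counts = {'c': 1, 'b': 2}
See 'b': counts = {'c': 1, 'b': 3}
See 'b': counts = {'c': 1, 'b': 4}
See 'c': counts = {'c': 2, 'b': 4}

{'c': 2, 'b': 4}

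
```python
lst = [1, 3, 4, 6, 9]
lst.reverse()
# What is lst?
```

[9, 6, 4, 3, 1]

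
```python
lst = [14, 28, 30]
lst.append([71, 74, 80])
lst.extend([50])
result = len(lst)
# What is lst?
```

After line 1: lst = [14, 28, 30]
After line 2 (append adds [71, 74, 80] as single element): lst = [14, 28, 30, [71, 74, 80]]
After line 3 (extend unpacks [50], adds 50): lst = [14, 28, 30, [71, 74, 80], 50]
After line 4: result = len(lst) = 5

[14, 28, 30, [71, 74, 80], 50]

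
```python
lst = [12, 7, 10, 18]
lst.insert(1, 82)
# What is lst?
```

[12, 82, 7, 10, 18]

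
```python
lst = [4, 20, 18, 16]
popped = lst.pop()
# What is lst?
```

[4, 20, 18]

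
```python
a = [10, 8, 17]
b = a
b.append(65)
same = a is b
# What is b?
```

After line 1: a = [10, 8, 17]
After line 2 (b = a is an alias, same object): a = [10, 8, 17], b = [10, 8, 17]
After line 3 (b.append mutates the shared list): a = [10, 8, 17, 65], b = [10, 8, 17, 65]
After line 4 (same = a is b; same object -> True): same = True

[10, 8, 17, 65]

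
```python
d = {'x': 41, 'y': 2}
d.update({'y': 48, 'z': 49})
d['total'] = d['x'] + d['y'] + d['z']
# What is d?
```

After line 1: d = {'x': 41, 'y': 2}
After line 2 (y overwritten, z added): d = {'x': 41, 'y': 48, 'z': 49}
After line 3 (total = 41 + 48 + 49 = 138): d = {'x': 41, 'y': 48, 'z': 49, 'total': 138}

{'x': 41, 'y': 48, 'z': 49, 'total': 138}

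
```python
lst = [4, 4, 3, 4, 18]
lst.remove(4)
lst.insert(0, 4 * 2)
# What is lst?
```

After line 1: lst = [4, 4, 3, 4, 18]
After line 2 (remove first 4): lst = [4, 3, 4, 18]
After line 3 (insert 8 at index 0): lst = [8, 4, 3, 4, 18]

[8, 4, 3, 4, 18]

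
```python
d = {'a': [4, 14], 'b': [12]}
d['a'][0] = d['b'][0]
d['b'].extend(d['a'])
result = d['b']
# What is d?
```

After line 1: d = {'a': [4, 14], 'b': [12]}
After line 2 (a[0] = b[0] = 12): d = {'a': [12, 14], 'b': [12]}
After line 3 (b.extend(a) appends [12, 14]): d = {'a': [12, 14], 'b': [12, 12, 14]}
After line 4: result = d['b'] = [12, 12, 14]

{'a': [12, 14], 'b': [12, 12, 14]}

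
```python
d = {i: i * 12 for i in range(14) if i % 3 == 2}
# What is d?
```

{2: 24, 5: 60, 8: 96, 11: 132}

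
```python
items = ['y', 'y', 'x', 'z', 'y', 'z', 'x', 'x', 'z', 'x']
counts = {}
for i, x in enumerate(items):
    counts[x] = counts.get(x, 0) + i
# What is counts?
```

Initial: counts = {}, items = ['y', 'y', 'x', 'z', 'y', 'z', 'x', 'x', 'z', 'x']
i=0, x='y': counts = {'y': 0}
i=1, x='y': counts = {'y': 1}
i=2, x='x': counts = {'y': 1, 'x': 2}
i=3, x='z': counts = {'y': 1, 'x': 2, 'z': 3}
i=4, x='y': counts = {'y': 5, 'x': 2, 'z': 3}
i=5, x='z': counts = {'y': 5, 'x': 2, 'z': 8}
i=6, x='x': counts = {'y': 5, 'x': 8, 'z': 8}
i=7, x='x': counts = {'y': 5, 'x': 15, 'z': 8}
i=8, x='z': counts = {'y': 5, 'x': 15, 'z': 16}
i=9, x='x': counts = {'y': 5, 'x': 24, 'z': 16}

{'y': 5, 'x': 24, 'z': 16}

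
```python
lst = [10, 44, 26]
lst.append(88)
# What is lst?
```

[10, 44, 26, 88]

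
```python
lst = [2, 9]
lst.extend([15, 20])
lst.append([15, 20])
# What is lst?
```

After line 1: lst = [2, 9]
After line 2 (extend unpacks [15, 20]): lst = [2, 9, 15, 20]
After line 3 (append adds [15, 20] as single element): lst = [2, 9, 15, 20, [15, 20]]

[2, 9, 15, 20, [15, 20]]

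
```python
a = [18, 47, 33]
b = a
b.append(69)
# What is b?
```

After line 1: a = [18, 47, 33]
After line 2 (b = a is an alias, same object): a = [18, 47, 33], b = [18, 47, 33]
After line 3 (b.append mutates the shared list): a = [18, 47, 33, 69], b = [18, 47, 33, 69]

[18, 47, 33, 69]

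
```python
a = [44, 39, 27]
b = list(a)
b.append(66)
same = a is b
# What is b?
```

After line 1: a = [44, 39, 27]
After line 2 (b = list(a) is a shallow copy, new object): a = [44, 39, 27], b = [44, 39, 27]
After line 3 (append only mutates b): a = [44, 39, 27], b = [44, 39, 27, 66]
After line 4 (same = a is b; different objects -> False): same = False

[44, 39, 27, 66]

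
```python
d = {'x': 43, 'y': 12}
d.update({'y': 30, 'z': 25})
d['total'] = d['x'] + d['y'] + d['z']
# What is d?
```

After line 1: d = {'x': 43, 'y': 12}
After line 2 (y overwritten, z added): d = {'x': 43, 'y': 30, 'z': 25}
After line 3 (total = 43 + 30 + 25 = 98): d = {'x': 43, 'y': 30, 'z': 25, 'total': 98}

{'x': 43, 'y': 30, 'z': 25, 'total': 98}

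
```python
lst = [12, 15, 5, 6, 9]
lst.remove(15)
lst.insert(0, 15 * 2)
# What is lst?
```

After line 1: lst = [12, 15, 5, 6, 9]
After line 2 (remove first 15): lst = [12, 5, 6, 9]
After line 3 (insert 30 at index 0): lst = [30, 12, 5, 6, 9]

[30, 12, 5, 6, 9]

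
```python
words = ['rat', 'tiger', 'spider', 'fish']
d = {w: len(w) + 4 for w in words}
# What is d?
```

{'rat': 7, 'tiger': 9, 'spider': 10, 'fish': 8}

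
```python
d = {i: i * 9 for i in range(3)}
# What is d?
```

{0: 0, 1: 9, 2: 18}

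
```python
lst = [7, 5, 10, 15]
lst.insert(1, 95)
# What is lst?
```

[7, 95, 5, 10, 15]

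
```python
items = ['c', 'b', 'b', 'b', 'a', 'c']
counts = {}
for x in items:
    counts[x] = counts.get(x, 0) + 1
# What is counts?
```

Initial: counts = {}, items = ['c', 'b', 'b', 'b', 'a', 'c']
See 'c': counts = {'c': 1}
See 'b': counts = {'c': 1, 'b': 1}
See 'b': counts = {'c': 1, 'b': 2}
See 'b': counts = {'c': 1, 'b': 3}
See 'a': counts = {'c': 1, 'b': 3, 'a': 1}
See 'c': counts = {'c': 2, 'b': 3, 'a': 1}

{'c': 2, 'b': 3, 'a': 1}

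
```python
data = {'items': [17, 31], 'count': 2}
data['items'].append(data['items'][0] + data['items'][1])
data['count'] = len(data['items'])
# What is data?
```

After line 1: data = {'items': [17, 31], 'count': 2}
After line 2 (append 17 + 31 = 48): data = {'items': [17, 31, 48], 'count': 2}
After line 3 (count = len(items) = 3): data = {'items': [17, 31, 48], 'count': 3}

{'items': [17, 31, 48], 'count': 3}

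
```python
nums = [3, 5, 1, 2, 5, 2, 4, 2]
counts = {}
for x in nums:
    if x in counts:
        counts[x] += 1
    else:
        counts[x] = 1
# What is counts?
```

Initial: counts = {}, nums = [3, 5, 1, 2, 5, 2, 4, 2]
See 3: counts = {3: 1}
See 5: counts = {3: 1, 5: 1}
See 1: counts = {3: 1, 5: 1, 1: 1}
See 2: counts = {3: 1, 5: 1, 1: 1, 2: 1}
See 5: counts = {3: 1, 5: 2, 1: 1, 2: 1}
See 2: counts = {3: 1, 5: 2, 1: 1, 2: 2}
See 4: counts = {3: 1, 5: 2, 1: 1, 2: 2, 4: 1}
See 2: counts = {3: 1, 5: 2, 1: 1, 2: 3, 4: 1}

{3: 1, 5: 2, 1: 1, 2: 3, 4: 1}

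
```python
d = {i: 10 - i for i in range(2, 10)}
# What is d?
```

{2: 8, 3: 7, 4: 6, 5: 5, 6: 4, 7: 3, 8: 2, 9: 1}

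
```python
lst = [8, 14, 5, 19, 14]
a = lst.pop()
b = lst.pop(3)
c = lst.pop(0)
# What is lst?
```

After line 1: lst = [8, 14, 5, 19, 14]
After line 2 (pop() -> a = 14): lst = [8, 14, 5, 19]
After line 3 (pop(3) -> b = 19): lst = [8, 14, 5]
After line 4 (pop(0) -> c = 8): lst = [14, 5]

[14, 5]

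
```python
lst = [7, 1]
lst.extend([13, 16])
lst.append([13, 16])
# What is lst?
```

After line 1: lst = [7, 1]
After line 2 (extend unpacks [13, 16]): lst = [7, 1, 13, 16]
After line 3 (append adds [13, 16] as single element): lst = [7, 1, 13, 16, [13, 16]]

[7, 1, 13, 16, [13, 16]]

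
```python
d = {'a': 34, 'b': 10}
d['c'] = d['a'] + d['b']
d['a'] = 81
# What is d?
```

After line 1: d = {'a': 34, 'b': 10}
After line 2 (d['c'] = 34 + 10): d = {'a': 34, 'b': 10, 'c': 44}
After line 3: d = {'a': 81, 'b': 10, 'c': 44}

{'a': 81, 'b': 10, 'c': 44}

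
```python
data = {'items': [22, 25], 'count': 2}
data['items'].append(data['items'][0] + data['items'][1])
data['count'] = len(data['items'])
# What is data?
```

After line 1: data = {'items': [22, 25], 'count': 2}
After line 2 (append 22 + 25 = 47): data = {'items': [22, 25, 47], 'count': 2}
After line 3 (count = len(items) = 3): data = {'items': [22, 25, 47], 'count': 3}

{'items': [22, 25, 47], 'count': 3}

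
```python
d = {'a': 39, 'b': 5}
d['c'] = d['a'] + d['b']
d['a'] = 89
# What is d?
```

After line 1: d = {'a': 39, 'b': 5}
After line 2 (d['c'] = 39 + 5): d = {'a': 39, 'b': 5, 'c': 44}
After line 3: d = {'a': 89, 'b': 5, 'c': 44}

{'a': 89, 'b': 5, 'c': 44}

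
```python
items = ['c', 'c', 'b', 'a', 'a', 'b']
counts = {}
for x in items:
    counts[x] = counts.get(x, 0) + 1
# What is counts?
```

Initial: counts = {}, items = ['c', 'c', 'b', 'a', 'a', 'b']
See 'c': counts = {'c': 1}
See 'c': counts = {'c': 2}
See 'b': counts = {'c': 2, 'b': 1}
See 'a': counts = {'c': 2, 'b': 1, 'a': 1}
See 'a': counts = {'c': 2, 'b': 1, 'a': 2}
See 'b': counts = {'c': 2, 'b': 2, 'a': 2}

{'c': 2, 'b': 2, 'a': 2}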